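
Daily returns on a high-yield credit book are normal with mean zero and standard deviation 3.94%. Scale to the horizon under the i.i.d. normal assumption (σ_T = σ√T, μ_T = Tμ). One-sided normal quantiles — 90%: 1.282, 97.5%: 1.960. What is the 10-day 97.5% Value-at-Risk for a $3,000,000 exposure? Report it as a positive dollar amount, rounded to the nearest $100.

σ_{10d} = 3.94% × √10 = 12.459%.
VaR = 1.960 × 12.459% = 24.420%.
On $3,000,000: 0.24420 × $3,000,000 = $732,600.

$732,600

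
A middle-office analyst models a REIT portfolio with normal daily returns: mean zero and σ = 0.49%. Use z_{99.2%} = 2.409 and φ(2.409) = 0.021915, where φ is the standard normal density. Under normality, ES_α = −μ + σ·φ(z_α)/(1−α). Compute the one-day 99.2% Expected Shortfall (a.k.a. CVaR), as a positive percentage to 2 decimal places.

1.34%

Tail multiplier: φ(z)/(1−α) = 0.021915 / 0.008 = 2.739.
ES = 0.49% × 2.739 = 1.342%.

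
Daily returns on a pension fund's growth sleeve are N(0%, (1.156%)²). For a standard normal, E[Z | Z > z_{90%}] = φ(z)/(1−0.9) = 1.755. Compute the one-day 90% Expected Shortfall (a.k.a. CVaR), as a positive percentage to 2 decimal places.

ES = 1.156% × 1.755 = 2.029%.

2.03%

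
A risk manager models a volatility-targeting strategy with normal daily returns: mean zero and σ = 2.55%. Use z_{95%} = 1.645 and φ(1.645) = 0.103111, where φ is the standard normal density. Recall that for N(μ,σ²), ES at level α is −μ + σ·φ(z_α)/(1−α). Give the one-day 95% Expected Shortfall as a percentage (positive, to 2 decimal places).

5.26%

Tail multiplier: φ(z)/(1−α) = 0.103111 / 0.05 = 2.062.
ES = 2.55% × 2.062 = 5.258%.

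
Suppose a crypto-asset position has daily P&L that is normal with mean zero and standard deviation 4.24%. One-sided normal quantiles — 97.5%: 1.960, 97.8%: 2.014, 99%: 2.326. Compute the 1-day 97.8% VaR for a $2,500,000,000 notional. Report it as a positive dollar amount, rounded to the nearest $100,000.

VaR = z·σ = 2.014 × 4.24% = 8.539%.
On $2,500,000,000: 0.08539 × $2,500,000,000 = $213,475,000.

$213,500,000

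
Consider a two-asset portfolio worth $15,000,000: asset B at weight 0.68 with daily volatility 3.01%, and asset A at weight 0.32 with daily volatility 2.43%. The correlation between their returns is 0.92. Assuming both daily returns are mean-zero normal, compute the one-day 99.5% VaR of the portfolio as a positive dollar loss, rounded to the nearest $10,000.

$1,070,000

σ_p² = 0.68²·3.01² + 0.32²·2.43² + 2·0.92·0.68·0.32·3.01·2.43 = 7.7226 (%²).
σ_p = √7.7226 = 2.779%.
At 99.5%, z = 2.576.
VaR = 2.576 × 2.779% = 7.159%; on $15,000,000 that is $1,073,850.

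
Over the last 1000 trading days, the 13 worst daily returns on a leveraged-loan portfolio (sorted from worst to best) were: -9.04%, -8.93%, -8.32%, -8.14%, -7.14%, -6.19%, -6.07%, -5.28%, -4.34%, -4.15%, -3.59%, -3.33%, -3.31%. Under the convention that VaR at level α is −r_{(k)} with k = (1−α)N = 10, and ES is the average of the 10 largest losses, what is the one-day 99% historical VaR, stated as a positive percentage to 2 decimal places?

4.15%

k = 10; the 10th lowest return is -4.15%, so VaR = 4.15%.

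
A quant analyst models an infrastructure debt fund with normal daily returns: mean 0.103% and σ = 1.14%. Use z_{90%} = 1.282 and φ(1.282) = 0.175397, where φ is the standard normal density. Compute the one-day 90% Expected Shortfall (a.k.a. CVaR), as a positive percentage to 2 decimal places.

1.90%

Tail multiplier: φ(z)/(1−α) = 0.175397 / 0.1 = 1.754.
ES = −(0.103%) + 1.14% × 1.754 = 1.897%.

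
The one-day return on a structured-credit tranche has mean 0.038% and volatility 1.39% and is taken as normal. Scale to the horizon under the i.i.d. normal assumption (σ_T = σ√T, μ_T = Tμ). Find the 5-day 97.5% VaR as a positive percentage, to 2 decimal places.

5.90%

At 97.5%, z = 1.960.
σ_{5d} = 1.39% × √5 = 3.108%; μ_{5d} = 5 × 0.038% = 0.190%.
VaR = −(0.190%) + 1.960 × 3.108% = 5.902%.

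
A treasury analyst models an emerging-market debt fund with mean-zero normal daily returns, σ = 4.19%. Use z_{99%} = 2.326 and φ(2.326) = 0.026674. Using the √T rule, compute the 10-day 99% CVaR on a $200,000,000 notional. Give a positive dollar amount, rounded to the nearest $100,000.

σ_{10d} = 4.19% × √10 = 13.250%.
ES multiplier = φ(z)/(1−α) = 0.026674/0.01 = 2.667.
ES = 13.250% × 2.667 = 35.338%; on $200,000,000: $70,676,000.

$70,700,000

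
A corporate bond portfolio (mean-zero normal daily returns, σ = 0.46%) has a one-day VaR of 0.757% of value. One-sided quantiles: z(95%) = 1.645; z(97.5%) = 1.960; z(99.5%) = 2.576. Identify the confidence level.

95%

Implied z = VaR/σ = 0.757 / 0.46 = 1.646.
This matches z(95%) = 1.645.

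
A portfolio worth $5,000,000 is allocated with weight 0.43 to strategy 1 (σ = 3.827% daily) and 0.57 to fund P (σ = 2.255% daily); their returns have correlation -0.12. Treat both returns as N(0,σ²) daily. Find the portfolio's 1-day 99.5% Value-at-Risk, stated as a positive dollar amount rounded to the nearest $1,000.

σ_p² = 0.43²·3.827² + 0.57²·2.255² + 2·-0.12·0.43·0.57·3.827·2.255 = 3.8525 (%²).
σ_p = √3.8525 = 1.963%.
At 99.5%, z = 2.576.
VaR = 2.576 × 1.963% = 5.057%; on $5,000,000 that is $252,850.

$253,000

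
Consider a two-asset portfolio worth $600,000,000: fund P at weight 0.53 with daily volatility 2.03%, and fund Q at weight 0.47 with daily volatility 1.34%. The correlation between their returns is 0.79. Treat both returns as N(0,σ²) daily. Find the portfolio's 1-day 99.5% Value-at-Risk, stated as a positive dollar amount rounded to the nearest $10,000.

$25,040,000

σ_p² = 0.53²·2.03² + 0.47²·1.34² + 2·0.79·0.53·0.47·2.03·1.34 = 2.6248 (%²).
σ_p = √2.6248 = 1.620%.
At 99.5%, z = 2.576.
VaR = 2.576 × 1.620% = 4.173%; on $600,000,000 that is $25,038,000.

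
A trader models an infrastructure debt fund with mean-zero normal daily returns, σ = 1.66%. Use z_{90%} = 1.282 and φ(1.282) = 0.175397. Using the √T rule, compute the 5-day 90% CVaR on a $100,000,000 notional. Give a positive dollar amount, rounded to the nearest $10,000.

$6,510,000

σ_{5d} = 1.66% × √5 = 3.712%.
ES multiplier = φ(z)/(1−α) = 0.175397/0.1 = 1.754.
ES = 3.712% × 1.754 = 6.511%; on $100,000,000: $6,511,000.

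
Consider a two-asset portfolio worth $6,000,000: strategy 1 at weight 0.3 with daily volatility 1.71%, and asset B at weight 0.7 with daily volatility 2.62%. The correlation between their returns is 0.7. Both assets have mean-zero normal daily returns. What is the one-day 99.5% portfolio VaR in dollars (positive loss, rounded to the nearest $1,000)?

$344,000

σ_p² = 0.3²·1.71² + 0.7²·2.62² + 2·0.7·0.3·0.7·1.71·2.62 = 4.9439 (%²).
σ_p = √4.9439 = 2.223%.
At 99.5%, z = 2.576.
VaR = 2.576 × 2.223% = 5.726%; on $6,000,000 that is $343,560.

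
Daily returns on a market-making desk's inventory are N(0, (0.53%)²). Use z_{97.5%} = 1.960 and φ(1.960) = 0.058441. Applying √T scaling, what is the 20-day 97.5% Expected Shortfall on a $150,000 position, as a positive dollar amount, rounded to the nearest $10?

$8,310

σ_{20d} = 0.53% × √20 = 2.370%.
ES multiplier = φ(z)/(1−α) = 0.058441/0.025 = 2.338.
ES = 2.370% × 2.338 = 5.541%; on $150,000: $8,312.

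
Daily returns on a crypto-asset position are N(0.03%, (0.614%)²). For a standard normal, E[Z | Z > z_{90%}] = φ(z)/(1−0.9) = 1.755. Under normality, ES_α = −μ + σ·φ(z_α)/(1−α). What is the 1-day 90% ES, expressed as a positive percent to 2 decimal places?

ES = −(0.03%) + 0.614% × 1.755 = 1.048%.

1.05%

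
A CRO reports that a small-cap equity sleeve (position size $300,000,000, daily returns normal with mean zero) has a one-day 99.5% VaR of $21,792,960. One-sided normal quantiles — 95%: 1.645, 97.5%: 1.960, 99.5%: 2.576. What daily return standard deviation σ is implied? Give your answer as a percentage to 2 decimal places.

2.82%

VaR as a fraction: $21,792,960 / $300,000,000 = 7.264%.
σ = VaR / z = 7.264% / 2.576 = 2.820%.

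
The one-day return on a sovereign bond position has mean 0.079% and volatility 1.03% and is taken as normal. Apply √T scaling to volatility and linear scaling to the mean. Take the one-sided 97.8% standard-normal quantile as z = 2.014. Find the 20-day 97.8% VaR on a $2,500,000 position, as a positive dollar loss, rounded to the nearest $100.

$192,400

σ_{20d} = 1.03% × √20 = 4.606%; μ_{20d} = 20 × 0.079% = 1.580%.
VaR = −(1.580%) + 2.014 × 4.606% = 7.696%.
On $2,500,000: 0.07696 × $2,500,000 = $192,400.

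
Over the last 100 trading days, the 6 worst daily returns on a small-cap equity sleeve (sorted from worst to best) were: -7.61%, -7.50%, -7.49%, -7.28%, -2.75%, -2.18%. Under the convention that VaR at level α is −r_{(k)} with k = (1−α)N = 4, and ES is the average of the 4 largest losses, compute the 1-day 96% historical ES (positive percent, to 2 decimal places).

The 4 worst returns sum to -29.88%.
ES = −(-29.88%) / 4 = 7.47%.

7.47%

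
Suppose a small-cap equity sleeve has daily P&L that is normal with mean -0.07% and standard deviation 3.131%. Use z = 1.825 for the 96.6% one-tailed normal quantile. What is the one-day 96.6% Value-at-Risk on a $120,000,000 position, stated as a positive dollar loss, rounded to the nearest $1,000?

VaR = −μ + z·σ = −(-0.07%) + 1.825 × 3.131% = 5.784%.
On $120,000,000: 0.05784 × $120,000,000 = $6,940,800.

$6,941,000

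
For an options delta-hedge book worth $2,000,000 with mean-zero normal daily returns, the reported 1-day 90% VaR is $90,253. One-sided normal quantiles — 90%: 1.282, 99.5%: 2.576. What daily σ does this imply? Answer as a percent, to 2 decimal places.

3.52%

VaR as a fraction: $90,253 / $2,000,000 = 4.513%.
σ = VaR / z = 4.513% / 1.282 = 3.520%.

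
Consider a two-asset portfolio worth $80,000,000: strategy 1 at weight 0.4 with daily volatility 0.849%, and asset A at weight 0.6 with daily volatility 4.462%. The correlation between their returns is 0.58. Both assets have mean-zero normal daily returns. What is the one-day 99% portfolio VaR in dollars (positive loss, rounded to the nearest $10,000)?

$5,370,000

σ_p² = 0.4²·0.849² + 0.6²·4.462² + 2·0.58·0.4·0.6·0.849·4.462 = 8.3374 (%²).
σ_p = √8.3374 = 2.887%.
At 99%, z = 2.326.
VaR = 2.326 × 2.887% = 6.715%; on $80,000,000 that is $5,372,000.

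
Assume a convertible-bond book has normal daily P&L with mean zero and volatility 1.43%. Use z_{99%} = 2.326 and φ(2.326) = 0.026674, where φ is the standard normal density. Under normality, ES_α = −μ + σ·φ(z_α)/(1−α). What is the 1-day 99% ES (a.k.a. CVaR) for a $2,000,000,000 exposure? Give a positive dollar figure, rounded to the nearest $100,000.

$76,300,000

Tail multiplier: φ(z)/(1−α) = 0.026674 / 0.01 = 2.667.
ES = 1.43% × 2.667 = 3.814%.
On $2,000,000,000: 0.03814 × $2,000,000,000 = $76,280,000.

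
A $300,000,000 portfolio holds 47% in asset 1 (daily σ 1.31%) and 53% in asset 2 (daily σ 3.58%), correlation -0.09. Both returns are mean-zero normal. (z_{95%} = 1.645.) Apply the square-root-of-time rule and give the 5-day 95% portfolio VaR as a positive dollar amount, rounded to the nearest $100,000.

σ_p = √(0.47²·1.31² + 0.53²·3.58² + 2·-0.09·0.47·0.53·1.31·3.58) = 1.941%.
σ_{5d} = 1.941% × √5 = 4.340%.
VaR = 1.645 × 4.340% = 7.139%; on $300,000,000 that is $21,417,000.

$21,400,000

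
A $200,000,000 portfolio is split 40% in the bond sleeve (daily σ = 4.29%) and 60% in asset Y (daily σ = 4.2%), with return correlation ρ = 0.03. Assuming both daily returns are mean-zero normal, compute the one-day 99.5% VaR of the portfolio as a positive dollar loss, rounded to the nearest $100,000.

σ_p² = 0.4²·4.29² + 0.6²·4.2² + 2·0.03·0.4·0.6·4.29·4.2 = 9.5545 (%²).
σ_p = √9.5545 = 3.091%.
At 99.5%, z = 2.576.
VaR = 2.576 × 3.091% = 7.962%; on $200,000,000 that is $15,924,000.

$15,900,000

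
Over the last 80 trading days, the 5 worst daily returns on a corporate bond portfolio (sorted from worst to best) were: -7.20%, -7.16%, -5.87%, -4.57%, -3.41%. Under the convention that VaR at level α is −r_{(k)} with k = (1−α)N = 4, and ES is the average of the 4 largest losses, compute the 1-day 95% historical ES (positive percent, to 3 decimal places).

6.200%

The 4 worst returns sum to -24.80%.
ES = −(-24.80%) / 4 = 6.2% ≈ 6.200%.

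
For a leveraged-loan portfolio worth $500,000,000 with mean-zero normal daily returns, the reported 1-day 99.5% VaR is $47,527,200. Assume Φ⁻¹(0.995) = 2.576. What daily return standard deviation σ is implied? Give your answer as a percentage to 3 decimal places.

3.690%

VaR as a fraction: $47,527,200 / $500,000,000 = 9.505%.
σ = VaR / z = 9.505% / 2.576 = 3.690%.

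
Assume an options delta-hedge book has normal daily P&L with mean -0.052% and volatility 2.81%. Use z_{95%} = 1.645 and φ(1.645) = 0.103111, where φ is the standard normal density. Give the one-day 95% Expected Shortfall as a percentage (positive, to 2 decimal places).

Tail multiplier: φ(z)/(1−α) = 0.103111 / 0.05 = 2.062.
ES = −(-0.052%) + 2.81% × 2.062 = 5.846%.

5.85%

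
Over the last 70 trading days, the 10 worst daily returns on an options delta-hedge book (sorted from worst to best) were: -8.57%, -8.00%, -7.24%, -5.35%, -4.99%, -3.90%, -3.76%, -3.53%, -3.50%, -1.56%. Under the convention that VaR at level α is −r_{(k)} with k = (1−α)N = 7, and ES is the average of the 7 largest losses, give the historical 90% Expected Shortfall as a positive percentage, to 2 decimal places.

5.97%

The 7 worst returns sum to -41.81%.
ES = −(-41.81%) / 7 = 5.9728…% ≈ 5.97%.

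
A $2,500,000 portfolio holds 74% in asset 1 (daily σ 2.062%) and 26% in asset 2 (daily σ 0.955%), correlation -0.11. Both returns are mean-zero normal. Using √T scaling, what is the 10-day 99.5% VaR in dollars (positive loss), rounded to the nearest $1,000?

$309,000

σ_p = √(0.74²·2.062² + 0.26²·0.955² + 2·-0.11·0.74·0.26·2.062·0.955) = 1.519%.
σ_{10d} = 1.519% × √10 = 4.803%.
z(99.5%) = 2.576.
VaR = 2.576 × 4.803% = 12.373%; on $2,500,000 that is $309,325.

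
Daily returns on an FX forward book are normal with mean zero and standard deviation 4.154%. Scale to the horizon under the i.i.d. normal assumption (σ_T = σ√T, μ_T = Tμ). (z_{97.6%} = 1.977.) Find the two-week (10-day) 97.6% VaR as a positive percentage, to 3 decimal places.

25.970%

σ_{10d} = 4.154% × √10 = 13.136%.
VaR = 1.977 × 13.136% = 25.970%.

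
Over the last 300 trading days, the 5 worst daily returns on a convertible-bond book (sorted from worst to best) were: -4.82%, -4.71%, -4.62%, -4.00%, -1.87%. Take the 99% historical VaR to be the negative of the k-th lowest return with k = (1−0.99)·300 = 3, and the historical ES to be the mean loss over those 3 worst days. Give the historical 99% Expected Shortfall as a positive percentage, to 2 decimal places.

4.72%

The 3 worst returns sum to -14.15%.
ES = −(-14.15%) / 3 = 4.7166…% ≈ 4.72%.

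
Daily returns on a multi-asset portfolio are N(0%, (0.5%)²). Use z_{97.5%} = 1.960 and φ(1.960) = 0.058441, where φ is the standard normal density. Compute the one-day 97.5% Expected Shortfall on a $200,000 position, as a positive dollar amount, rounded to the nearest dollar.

$2,338

Tail multiplier: φ(z)/(1−α) = 0.058441 / 0.025 = 2.338.
ES = 0.5% × 2.338 = 1.169%.
On $200,000: 0.01169 × $200,000 = $2,338.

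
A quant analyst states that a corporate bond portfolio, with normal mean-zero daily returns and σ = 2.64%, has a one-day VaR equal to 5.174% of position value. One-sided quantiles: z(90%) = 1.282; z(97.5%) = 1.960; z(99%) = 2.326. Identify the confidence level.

97.5%

Implied z = VaR/σ = 5.174 / 2.64 = 1.960.
This matches z(97.5%) = 1.960.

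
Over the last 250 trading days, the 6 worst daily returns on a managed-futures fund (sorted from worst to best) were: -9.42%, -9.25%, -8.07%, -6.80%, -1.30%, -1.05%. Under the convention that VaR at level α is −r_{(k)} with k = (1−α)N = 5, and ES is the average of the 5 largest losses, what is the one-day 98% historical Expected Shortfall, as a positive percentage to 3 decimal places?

6.968%

The 5 worst returns sum to -34.84%.
ES = −(-34.84%) / 5 = 6.968%.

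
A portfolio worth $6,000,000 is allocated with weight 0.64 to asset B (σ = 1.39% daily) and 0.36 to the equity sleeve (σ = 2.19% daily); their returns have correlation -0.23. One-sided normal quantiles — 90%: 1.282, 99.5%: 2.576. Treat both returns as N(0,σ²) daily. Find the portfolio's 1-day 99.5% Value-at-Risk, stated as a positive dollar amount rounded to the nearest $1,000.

σ_p² = 0.64²·1.39² + 0.36²·2.19² + 2·-0.23·0.64·0.36·1.39·2.19 = 1.0903 (%²).
σ_p = √1.0903 = 1.044%.
VaR = 2.576 × 1.044% = 2.689%; on $6,000,000 that is $161,340.

$161,000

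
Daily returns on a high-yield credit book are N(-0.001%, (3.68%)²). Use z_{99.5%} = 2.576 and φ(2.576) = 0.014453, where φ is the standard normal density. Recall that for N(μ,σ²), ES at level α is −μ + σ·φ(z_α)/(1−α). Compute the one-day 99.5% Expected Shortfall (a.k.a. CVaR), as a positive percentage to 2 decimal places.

Tail multiplier: φ(z)/(1−α) = 0.014453 / 0.005 = 2.891.
ES = −(-0.001%) + 3.68% × 2.891 = 10.640%.

10.64%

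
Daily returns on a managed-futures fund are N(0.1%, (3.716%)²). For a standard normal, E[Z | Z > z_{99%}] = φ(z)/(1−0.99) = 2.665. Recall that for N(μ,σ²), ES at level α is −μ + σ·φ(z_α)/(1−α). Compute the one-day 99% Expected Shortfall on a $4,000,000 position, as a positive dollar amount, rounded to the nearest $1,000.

$392,000

ES = −(0.1%) + 3.716% × 2.665 = 9.803%.
On $4,000,000: 0.09803 × $4,000,000 = $392,120.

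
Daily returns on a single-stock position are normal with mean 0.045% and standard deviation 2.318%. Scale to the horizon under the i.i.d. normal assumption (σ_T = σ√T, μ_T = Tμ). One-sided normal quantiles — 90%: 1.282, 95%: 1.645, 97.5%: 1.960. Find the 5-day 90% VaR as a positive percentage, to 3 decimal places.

6.420%

σ_{5d} = 2.318% × √5 = 5.183%; μ_{5d} = 5 × 0.045% = 0.225%.
VaR = −(0.225%) + 1.282 × 5.183% = 6.420%.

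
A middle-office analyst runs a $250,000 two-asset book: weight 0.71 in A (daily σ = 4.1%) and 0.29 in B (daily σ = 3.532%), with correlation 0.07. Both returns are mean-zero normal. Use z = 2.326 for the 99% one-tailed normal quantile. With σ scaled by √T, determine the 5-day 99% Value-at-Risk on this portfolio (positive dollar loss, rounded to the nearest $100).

σ_p = √(0.71²·4.1² + 0.29²·3.532² + 2·0.07·0.71·0.29·4.1·3.532) = 3.153%.
σ_{5d} = 3.153% × √5 = 7.050%.
VaR = 2.326 × 7.050% = 16.398%; on $250,000 that is $40,995.

$41,000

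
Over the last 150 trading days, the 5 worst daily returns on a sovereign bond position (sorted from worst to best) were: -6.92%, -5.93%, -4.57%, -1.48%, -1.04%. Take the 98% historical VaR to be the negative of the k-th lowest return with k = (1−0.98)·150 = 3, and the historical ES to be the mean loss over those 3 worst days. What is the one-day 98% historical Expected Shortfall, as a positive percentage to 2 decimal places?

5.81%

The 3 worst returns sum to -17.42%.
ES = −(-17.42%) / 3 = 5.8066…% ≈ 5.81%.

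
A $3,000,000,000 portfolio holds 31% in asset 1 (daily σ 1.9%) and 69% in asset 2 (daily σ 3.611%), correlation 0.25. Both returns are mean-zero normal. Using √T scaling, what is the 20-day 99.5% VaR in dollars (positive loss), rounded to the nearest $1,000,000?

σ_p = √(0.31²·1.9² + 0.69²·3.611² + 2·0.25·0.31·0.69·1.9·3.611) = 2.700%.
σ_{20d} = 2.700% × √20 = 12.075%.
z(99.5%) = 2.576.
VaR = 2.576 × 12.075% = 31.105%; on $3,000,000,000 that is $933,150,000.

$933,000,000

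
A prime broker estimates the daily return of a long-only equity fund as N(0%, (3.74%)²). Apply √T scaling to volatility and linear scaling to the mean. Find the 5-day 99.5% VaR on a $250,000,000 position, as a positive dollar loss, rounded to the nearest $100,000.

$53,900,000

At 99.5%, z = 2.576.
σ_{5d} = 3.74% × √5 = 8.363%.
VaR = 2.576 × 8.363% = 21.543%.
On $250,000,000: 0.21543 × $250,000,000 = $53,857,500.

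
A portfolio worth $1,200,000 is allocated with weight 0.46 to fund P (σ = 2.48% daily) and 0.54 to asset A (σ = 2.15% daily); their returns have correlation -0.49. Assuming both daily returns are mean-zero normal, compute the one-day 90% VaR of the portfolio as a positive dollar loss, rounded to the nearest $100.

σ_p² = 0.46²·2.48² + 0.54²·2.15² + 2·-0.49·0.46·0.54·2.48·2.15 = 1.3514 (%²).
σ_p = √1.3514 = 1.162%.
At 90%, z = 1.282.
VaR = 1.282 × 1.162% = 1.490%; on $1,200,000 that is $17,880.

$17,900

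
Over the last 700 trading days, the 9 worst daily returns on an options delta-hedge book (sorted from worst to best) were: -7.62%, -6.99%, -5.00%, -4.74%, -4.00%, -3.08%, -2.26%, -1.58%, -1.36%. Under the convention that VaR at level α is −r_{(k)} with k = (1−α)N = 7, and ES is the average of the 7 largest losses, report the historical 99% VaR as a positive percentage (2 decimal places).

k = 7; the 7th lowest return is -2.26%, so VaR = 2.26%.

2.26%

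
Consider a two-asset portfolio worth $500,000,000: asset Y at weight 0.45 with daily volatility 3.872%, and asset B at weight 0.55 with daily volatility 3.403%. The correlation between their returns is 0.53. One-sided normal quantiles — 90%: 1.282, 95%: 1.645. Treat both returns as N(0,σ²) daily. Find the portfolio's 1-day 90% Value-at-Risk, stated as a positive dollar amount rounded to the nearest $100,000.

σ_p² = 0.45²·3.872² + 0.55²·3.403² + 2·0.53·0.45·0.55·3.872·3.403 = 9.9959 (%²).
σ_p = √9.9959 = 3.162%.
VaR = 1.282 × 3.162% = 4.054%; on $500,000,000 that is $20,270,000.

$20,300,000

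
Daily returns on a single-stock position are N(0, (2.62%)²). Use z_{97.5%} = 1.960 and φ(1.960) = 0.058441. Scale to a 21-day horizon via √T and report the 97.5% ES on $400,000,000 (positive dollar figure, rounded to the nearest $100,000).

$112,300,000

σ_{21d} = 2.62% × √21 = 12.006%.
ES multiplier = φ(z)/(1−α) = 0.058441/0.025 = 2.338.
ES = 12.006% × 2.338 = 28.070%; on $400,000,000: $112,280,000.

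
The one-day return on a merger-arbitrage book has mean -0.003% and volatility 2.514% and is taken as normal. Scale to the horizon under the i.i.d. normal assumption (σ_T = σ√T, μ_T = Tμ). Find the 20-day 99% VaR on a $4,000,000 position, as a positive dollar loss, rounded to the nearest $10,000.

At 99%, z = 2.326.
σ_{20d} = 2.514% × √20 = 11.243%; μ_{20d} = 20 × -0.003% = -0.060%.
VaR = −(-0.060%) + 2.326 × 11.243% = 26.211%.
On $4,000,000: 0.26211 × $4,000,000 = $1,048,440.

$1,050,000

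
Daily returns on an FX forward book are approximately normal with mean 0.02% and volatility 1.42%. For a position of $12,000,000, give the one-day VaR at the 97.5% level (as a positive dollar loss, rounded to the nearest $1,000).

$332,000

At 97.5% one-sided, z = 1.960.
VaR = −μ + z·σ = −(0.02%) + 1.960 × 1.42% = 2.763%.
On $12,000,000: 0.02763 × $12,000,000 = $331,560.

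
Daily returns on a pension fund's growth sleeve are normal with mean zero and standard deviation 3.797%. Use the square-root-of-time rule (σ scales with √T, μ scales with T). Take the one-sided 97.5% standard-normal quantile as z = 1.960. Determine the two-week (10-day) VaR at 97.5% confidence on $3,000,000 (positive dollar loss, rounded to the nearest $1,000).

σ_{10d} = 3.797% × √10 = 12.007%.
VaR = 1.960 × 12.007% = 23.534%.
On $3,000,000: 0.23534 × $3,000,000 = $706,020.

$706,000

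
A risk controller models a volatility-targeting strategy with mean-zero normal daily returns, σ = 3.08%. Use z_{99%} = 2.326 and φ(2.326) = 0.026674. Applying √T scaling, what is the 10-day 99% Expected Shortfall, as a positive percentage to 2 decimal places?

σ_{10d} = 3.08% × √10 = 9.740%.
ES multiplier = φ(z)/(1−α) = 0.026674/0.01 = 2.667.
ES = 9.740% × 2.667 = 25.977%.

25.98%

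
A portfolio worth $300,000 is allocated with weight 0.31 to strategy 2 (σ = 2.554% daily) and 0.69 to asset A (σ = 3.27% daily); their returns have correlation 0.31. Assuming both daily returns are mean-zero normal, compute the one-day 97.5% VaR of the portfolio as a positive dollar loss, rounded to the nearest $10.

$15,360

σ_p² = 0.31²·2.554² + 0.69²·3.27² + 2·0.31·0.31·0.69·2.554·3.27 = 6.8253 (%²).
σ_p = √6.8253 = 2.613%.
At 97.5%, z = 1.960.
VaR = 1.960 × 2.613% = 5.121%; on $300,000 that is $15,363.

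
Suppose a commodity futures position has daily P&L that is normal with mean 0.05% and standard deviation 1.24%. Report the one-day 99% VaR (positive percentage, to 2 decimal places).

At 99% one-sided, z = 2.326.
VaR = −μ + z·σ = −(0.05%) + 2.326 × 1.24% = 2.834%.

2.83%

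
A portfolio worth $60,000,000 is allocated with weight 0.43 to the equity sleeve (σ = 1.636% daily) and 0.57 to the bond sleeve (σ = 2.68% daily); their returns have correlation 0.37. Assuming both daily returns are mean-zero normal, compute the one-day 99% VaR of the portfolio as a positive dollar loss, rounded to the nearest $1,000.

$2,657,000

σ_p² = 0.43²·1.636² + 0.57²·2.68² + 2·0.37·0.43·0.57·1.636·2.68 = 3.6237 (%²).
σ_p = √3.6237 = 1.904%.
At 99%, z = 2.326.
VaR = 2.326 × 1.904% = 4.429%; on $60,000,000 that is $2,657,400.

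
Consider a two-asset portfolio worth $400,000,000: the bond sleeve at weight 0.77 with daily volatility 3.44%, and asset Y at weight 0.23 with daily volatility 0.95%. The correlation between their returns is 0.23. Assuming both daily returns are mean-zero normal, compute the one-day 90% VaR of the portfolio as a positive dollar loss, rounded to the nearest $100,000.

$13,900,000

σ_p² = 0.77²·3.44² + 0.23²·0.95² + 2·0.23·0.77·0.23·3.44·0.95 = 7.3301 (%²).
σ_p = √7.3301 = 2.707%.
At 90%, z = 1.282.
VaR = 1.282 × 2.707% = 3.470%; on $400,000,000 that is $13,880,000.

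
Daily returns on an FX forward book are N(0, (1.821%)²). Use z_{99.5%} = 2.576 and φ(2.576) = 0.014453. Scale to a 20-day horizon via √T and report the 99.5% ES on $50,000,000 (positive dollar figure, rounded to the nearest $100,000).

$11,800,000

σ_{20d} = 1.821% × √20 = 8.144%.
ES multiplier = φ(z)/(1−α) = 0.014453/0.005 = 2.891.
ES = 8.144% × 2.891 = 23.544%; on $50,000,000: $11,772,000.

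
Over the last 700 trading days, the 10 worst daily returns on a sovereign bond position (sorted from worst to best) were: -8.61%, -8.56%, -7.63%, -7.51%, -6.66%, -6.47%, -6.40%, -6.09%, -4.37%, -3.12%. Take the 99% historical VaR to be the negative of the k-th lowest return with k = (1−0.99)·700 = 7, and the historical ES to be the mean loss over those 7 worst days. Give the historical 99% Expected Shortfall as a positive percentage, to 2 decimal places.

7.41%

The 7 worst returns sum to -51.84%.
ES = −(-51.84%) / 7 = 7.4057…% ≈ 7.41%.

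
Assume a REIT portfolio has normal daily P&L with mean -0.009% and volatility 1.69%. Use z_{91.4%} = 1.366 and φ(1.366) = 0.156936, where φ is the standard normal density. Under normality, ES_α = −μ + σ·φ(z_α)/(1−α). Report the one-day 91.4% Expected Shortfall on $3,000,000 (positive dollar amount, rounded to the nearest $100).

Tail multiplier: φ(z)/(1−α) = 0.156936 / 0.086 = 1.825.
ES = −(-0.009%) + 1.69% × 1.825 = 3.093%.
On $3,000,000: 0.03093 × $3,000,000 = $92,790.

$92,800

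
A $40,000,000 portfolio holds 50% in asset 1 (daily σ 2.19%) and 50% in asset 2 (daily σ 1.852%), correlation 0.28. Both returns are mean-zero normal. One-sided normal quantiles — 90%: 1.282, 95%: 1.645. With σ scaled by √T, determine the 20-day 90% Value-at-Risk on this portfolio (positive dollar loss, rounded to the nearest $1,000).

$3,715,000

σ_p = √(0.5²·2.19² + 0.5²·1.852² + 2·0.28·0.5·0.5·2.19·1.852) = 1.620%.
σ_{20d} = 1.620% × √20 = 7.245%.
VaR = 1.282 × 7.245% = 9.288%; on $40,000,000 that is $3,715,200.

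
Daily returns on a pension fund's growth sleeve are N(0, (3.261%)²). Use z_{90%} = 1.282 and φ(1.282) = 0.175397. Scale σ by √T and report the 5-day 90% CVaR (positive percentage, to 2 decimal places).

12.79%

σ_{5d} = 3.261% × √5 = 7.292%.
ES multiplier = φ(z)/(1−α) = 0.175397/0.1 = 1.754.
ES = 7.292% × 1.754 = 12.790%.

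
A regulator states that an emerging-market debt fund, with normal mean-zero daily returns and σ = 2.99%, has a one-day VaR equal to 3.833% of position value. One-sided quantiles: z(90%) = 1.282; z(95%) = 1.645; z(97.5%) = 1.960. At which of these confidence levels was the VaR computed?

Implied z = VaR/σ = 3.833 / 2.99 = 1.282.
This matches z(90%) = 1.282.

90%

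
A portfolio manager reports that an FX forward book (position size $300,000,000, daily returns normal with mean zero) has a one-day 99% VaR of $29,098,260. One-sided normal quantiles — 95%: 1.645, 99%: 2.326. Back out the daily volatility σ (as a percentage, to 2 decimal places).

VaR as a fraction: $29,098,260 / $300,000,000 = 9.699%.
σ = VaR / z = 9.699% / 2.326 = 4.170%.

4.17%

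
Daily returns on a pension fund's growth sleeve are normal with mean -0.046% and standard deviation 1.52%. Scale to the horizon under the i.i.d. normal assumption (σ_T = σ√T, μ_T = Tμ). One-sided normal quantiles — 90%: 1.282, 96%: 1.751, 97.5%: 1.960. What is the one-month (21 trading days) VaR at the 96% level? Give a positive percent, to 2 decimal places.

σ_{21d} = 1.52% × √21 = 6.966%; μ_{21d} = 21 × -0.046% = -0.966%.
VaR = −(-0.966%) + 1.751 × 6.966% = 13.163%.

13.16%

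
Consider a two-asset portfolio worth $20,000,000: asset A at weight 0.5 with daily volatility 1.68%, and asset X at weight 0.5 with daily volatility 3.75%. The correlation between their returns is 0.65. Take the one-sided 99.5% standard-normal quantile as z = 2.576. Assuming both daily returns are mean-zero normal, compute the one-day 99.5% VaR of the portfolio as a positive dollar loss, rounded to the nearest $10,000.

σ_p² = 0.5²·1.68² + 0.5²·3.75² + 2·0.65·0.5·0.5·1.68·3.75 = 6.2687 (%²).
σ_p = √6.2687 = 2.504%.
VaR = 2.576 × 2.504% = 6.450%; on $20,000,000 that is $1,290,000.

$1,290,000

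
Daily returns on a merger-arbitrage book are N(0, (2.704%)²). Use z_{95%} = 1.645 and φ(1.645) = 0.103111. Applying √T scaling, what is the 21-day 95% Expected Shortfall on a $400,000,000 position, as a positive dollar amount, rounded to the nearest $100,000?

σ_{21d} = 2.704% × √21 = 12.391%.
ES multiplier = φ(z)/(1−α) = 0.103111/0.05 = 2.062.
ES = 12.391% × 2.062 = 25.550%; on $400,000,000: $102,200,000.

$102,200,000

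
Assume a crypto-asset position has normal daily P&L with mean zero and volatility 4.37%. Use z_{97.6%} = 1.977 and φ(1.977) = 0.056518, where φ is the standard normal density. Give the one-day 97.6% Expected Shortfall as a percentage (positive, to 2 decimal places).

10.29%

Tail multiplier: φ(z)/(1−α) = 0.056518 / 0.024 = 2.355.
ES = 4.37% × 2.355 = 10.291%.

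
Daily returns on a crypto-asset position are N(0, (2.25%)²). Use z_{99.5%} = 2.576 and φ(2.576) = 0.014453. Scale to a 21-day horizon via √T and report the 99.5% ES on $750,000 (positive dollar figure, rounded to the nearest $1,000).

σ_{21d} = 2.25% × √21 = 10.311%.
ES multiplier = φ(z)/(1−α) = 0.014453/0.005 = 2.891.
ES = 10.311% × 2.891 = 29.809%; on $750,000: $223,568.

$224,000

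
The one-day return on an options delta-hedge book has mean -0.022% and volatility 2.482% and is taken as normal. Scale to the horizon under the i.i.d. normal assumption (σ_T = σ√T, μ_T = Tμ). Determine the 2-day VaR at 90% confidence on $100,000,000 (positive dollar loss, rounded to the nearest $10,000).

At 90%, z = 1.282.
σ_{2d} = 2.482% × √2 = 3.510%; μ_{2d} = 2 × -0.022% = -0.044%.
VaR = −(-0.044%) + 1.282 × 3.510% = 4.544%.
On $100,000,000: 0.04544 × $100,000,000 = $4,544,000.

$4,540,000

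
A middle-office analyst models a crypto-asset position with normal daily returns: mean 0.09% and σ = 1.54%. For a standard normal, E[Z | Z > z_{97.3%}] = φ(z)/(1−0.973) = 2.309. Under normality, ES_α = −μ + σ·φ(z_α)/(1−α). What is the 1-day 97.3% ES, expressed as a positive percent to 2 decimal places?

3.47%

ES = −(0.09%) + 1.54% × 2.309 = 3.466%.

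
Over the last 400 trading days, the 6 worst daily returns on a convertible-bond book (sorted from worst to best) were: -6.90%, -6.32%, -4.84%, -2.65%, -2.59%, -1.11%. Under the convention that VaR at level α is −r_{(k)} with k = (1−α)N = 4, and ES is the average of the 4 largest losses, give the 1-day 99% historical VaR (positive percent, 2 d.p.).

k = 4; the 4th lowest return is -2.65%, so VaR = 2.65%.

2.65%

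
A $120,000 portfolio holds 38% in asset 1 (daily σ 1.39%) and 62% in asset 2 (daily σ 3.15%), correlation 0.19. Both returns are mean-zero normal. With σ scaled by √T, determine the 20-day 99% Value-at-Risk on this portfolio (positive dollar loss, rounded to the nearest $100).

$26,400

σ_p = √(0.38²·1.39² + 0.62²·3.15² + 2·0.19·0.38·0.62·1.39·3.15) = 2.118%.
σ_{20d} = 2.118% × √20 = 9.472%.
z(99%) = 2.326.
VaR = 2.326 × 9.472% = 22.032%; on $120,000 that is $26,438.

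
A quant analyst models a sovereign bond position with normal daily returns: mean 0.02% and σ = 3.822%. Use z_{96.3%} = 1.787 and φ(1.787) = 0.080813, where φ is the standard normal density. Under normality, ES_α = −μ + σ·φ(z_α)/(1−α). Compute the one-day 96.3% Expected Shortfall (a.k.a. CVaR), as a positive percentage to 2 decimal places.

8.33%

Tail multiplier: φ(z)/(1−α) = 0.080813 / 0.037 = 2.184.
ES = −(0.02%) + 3.822% × 2.184 = 8.327%.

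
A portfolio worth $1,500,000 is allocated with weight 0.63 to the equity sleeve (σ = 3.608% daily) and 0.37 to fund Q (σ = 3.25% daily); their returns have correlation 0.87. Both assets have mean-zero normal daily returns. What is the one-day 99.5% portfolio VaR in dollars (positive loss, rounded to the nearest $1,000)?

σ_p² = 0.63²·3.608² + 0.37²·3.25² + 2·0.87·0.63·0.37·3.608·3.25 = 11.3687 (%²).
σ_p = √11.3687 = 3.372%.
At 99.5%, z = 2.576.
VaR = 2.576 × 3.372% = 8.686%; on $1,500,000 that is $130,290.

$130,000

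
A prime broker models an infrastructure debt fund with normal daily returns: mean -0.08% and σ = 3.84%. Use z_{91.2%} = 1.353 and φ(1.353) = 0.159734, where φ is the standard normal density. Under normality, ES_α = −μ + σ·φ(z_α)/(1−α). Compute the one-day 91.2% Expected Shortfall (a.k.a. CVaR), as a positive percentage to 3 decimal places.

7.050%

Tail multiplier: φ(z)/(1−α) = 0.159734 / 0.088 = 1.815.
ES = −(-0.08%) + 3.84% × 1.815 = 7.050%.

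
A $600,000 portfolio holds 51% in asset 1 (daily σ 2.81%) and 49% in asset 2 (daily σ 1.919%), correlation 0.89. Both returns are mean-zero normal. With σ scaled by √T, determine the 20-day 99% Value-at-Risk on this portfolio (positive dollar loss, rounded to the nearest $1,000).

σ_p = √(0.51²·2.81² + 0.49²·1.919² + 2·0.89·0.51·0.49·2.81·1.919) = 2.310%.
σ_{20d} = 2.310% × √20 = 10.331%.
z(99%) = 2.326.
VaR = 2.326 × 10.331% = 24.030%; on $600,000 that is $144,180.

$144,000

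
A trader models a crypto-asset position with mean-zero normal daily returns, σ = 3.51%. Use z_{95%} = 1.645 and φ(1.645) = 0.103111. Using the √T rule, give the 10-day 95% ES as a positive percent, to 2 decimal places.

σ_{10d} = 3.51% × √10 = 11.100%.
ES multiplier = φ(z)/(1−α) = 0.103111/0.05 = 2.062.
ES = 11.100% × 2.062 = 22.888%.

22.89%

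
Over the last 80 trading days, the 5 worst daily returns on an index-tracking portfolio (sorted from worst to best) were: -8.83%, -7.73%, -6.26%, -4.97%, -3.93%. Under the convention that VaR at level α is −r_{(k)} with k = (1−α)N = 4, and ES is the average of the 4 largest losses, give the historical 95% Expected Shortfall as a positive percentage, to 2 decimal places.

6.95%

The 4 worst returns sum to -27.79%.
ES = −(-27.79%) / 4 = 6.9475% ≈ 6.95%.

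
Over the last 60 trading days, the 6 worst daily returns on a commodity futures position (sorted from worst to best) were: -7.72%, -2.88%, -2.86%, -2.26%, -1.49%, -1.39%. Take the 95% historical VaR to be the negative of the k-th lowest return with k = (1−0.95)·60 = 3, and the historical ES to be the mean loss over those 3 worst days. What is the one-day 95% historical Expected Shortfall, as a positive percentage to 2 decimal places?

4.49%

The 3 worst returns sum to -13.46%.
ES = −(-13.46%) / 3 = 4.4866…% ≈ 4.49%.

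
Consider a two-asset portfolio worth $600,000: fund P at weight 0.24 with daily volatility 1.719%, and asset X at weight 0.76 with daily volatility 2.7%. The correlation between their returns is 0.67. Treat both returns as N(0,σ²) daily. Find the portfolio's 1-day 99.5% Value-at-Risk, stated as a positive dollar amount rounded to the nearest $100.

σ_p² = 0.24²·1.719² + 0.76²·2.7² + 2·0.67·0.24·0.76·1.719·2.7 = 5.5153 (%²).
σ_p = √5.5153 = 2.348%.
At 99.5%, z = 2.576.
VaR = 2.576 × 2.348% = 6.048%; on $600,000 that is $36,288.

$36,300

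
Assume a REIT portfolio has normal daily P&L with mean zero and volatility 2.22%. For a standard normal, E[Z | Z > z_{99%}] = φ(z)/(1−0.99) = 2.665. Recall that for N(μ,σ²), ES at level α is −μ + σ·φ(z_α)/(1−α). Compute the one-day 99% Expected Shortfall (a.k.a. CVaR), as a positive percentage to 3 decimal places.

ES = 2.22% × 2.665 = 5.916%.

5.916%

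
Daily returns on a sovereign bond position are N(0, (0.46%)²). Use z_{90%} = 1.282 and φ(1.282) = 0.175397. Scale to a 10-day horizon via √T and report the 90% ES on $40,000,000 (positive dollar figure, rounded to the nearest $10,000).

σ_{10d} = 0.46% × √10 = 1.455%.
ES multiplier = φ(z)/(1−α) = 0.175397/0.1 = 1.754.
ES = 1.455% × 1.754 = 2.552%; on $40,000,000: $1,020,800.

$1,020,000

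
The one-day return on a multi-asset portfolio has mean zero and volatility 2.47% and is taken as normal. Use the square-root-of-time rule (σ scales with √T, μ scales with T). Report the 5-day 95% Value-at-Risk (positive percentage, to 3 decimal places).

9.085%

At 95%, z = 1.645.
σ_{5d} = 2.47% × √5 = 5.523%.
VaR = 1.645 × 5.523% = 9.085%.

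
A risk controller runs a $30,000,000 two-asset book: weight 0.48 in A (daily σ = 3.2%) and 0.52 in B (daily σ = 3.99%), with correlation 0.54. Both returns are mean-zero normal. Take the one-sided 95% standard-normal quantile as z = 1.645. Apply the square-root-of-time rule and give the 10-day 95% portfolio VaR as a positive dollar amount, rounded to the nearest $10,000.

$4,960,000

σ_p = √(0.48²·3.2² + 0.52²·3.99² + 2·0.54·0.48·0.52·3.2·3.99) = 3.179%.
σ_{10d} = 3.179% × √10 = 10.053%.
VaR = 1.645 × 10.053% = 16.537%; on $30,000,000 that is $4,961,100.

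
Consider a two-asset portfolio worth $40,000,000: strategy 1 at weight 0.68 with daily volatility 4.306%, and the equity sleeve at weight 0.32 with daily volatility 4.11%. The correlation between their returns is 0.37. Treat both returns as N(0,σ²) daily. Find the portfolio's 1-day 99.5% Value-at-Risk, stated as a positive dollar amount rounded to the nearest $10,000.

σ_p² = 0.68²·4.306² + 0.32²·4.11² + 2·0.37·0.68·0.32·4.306·4.11 = 13.1532 (%²).
σ_p = √13.1532 = 3.627%.
At 99.5%, z = 2.576.
VaR = 2.576 × 3.627% = 9.343%; on $40,000,000 that is $3,737,200.

$3,740,000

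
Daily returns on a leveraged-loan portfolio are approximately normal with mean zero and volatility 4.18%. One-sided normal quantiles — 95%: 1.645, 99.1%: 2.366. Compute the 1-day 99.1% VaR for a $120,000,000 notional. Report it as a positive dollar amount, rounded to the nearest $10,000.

VaR = z·σ = 2.366 × 4.18% = 9.890%.
On $120,000,000: 0.09890 × $120,000,000 = $11,868,000.

$11,870,000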